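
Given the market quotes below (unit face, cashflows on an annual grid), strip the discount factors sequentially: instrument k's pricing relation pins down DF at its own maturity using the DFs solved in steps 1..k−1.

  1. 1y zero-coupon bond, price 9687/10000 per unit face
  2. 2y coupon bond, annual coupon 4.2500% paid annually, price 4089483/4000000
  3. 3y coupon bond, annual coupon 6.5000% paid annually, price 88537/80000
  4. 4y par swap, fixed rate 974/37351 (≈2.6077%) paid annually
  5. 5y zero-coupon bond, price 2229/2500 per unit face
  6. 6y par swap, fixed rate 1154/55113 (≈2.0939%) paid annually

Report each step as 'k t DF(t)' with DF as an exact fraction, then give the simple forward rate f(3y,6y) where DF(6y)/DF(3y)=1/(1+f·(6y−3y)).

step 1 [1y] zero: DF = P = 9687/10000 ≈ 0.968700
step 2 [2y] bond c/1=17/400: DF=(4089483/4000000 − 17/400·(0.968700))/(1+17/400) = 2353/2500 ≈ 0.941200
step 3 [3y] bond c/1=13/200: DF=(88537/80000 − 13/200·(0.968700+0.941200))/(1+13/200) = 4613/5000 ≈ 0.922600
step 4 [4y] swap r/1=974/37351: DF=(1 − 974/37351·(0.968700+0.941200+0.922600))/(1+974/37351) = 4513/5000 ≈ 0.902600
step 5 [5y] zero: DF = P = 2229/2500 ≈ 0.891600
step 6 [6y] swap r/1=1154/55113: DF=(1 − 1154/55113·(0.968700+0.941200+0.922600+0.902600+0.891600))/(1+1154/55113) = 4423/5000 ≈ 0.884600

1 1 9687/10000
2 2 2353/2500
3 3 4613/5000
4 4 4513/5000
5 5 2229/2500
6 6 4423/5000
f(3y,6y) = ((4613/5000)/(4423/5000) − 1)/(3) = 190/13269 ≈ 1.4319%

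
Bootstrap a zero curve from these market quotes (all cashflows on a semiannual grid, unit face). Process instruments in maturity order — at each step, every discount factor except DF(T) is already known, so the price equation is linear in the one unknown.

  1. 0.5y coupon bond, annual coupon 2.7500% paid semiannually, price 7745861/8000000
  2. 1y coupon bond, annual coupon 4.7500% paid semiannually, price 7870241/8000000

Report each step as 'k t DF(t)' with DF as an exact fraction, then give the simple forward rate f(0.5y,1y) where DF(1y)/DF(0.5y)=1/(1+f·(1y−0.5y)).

1 1/2 9551/10000
2 1 2347/2500
f(0.5y,1y) = ((9551/10000)/(2347/2500) − 1)/(1/2) = 163/4694 ≈ 3.4725%

step 1 [0.5y] bond c/2=11/800: DF=(7745861/8000000 − 11/800·(0))/(1+11/800) = 9551/10000 ≈ 0.955100
step 2 [1y] bond c/2=19/800: DF=(7870241/8000000 − 19/800·(0.955100))/(1+19/800) = 2347/2500 ≈ 0.938800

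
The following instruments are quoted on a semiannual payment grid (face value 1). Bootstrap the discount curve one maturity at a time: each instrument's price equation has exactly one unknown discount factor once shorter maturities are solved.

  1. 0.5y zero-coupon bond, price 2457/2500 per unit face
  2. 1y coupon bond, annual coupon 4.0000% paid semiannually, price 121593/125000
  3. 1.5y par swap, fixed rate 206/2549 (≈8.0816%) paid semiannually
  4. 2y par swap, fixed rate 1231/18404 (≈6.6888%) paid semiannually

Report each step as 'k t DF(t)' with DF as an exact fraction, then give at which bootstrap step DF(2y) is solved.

1 1/2 2457/2500
2 1 584/625
3 3/2 8867/10000
4 2 8769/10000
DF(2y) is solved at step 4

step 1 [0.5y] zero: DF = P = 2457/2500 ≈ 0.982800
step 2 [1y] bond c/2=1/50: DF=(121593/125000 − 1/50·(0.982800))/(1+1/50) = 584/625 ≈ 0.934400
step 3 [1.5y] swap r/2=103/2549: DF=(1 − 103/2549·(0.982800+0.934400))/(1+103/2549) = 8867/10000 ≈ 0.886700
step 4 [2y] swap r/2=1231/36808: DF=(1 − 1231/36808·(0.982800+0.934400+0.886700))/(1+1231/36808) = 8769/10000 ≈ 0.876900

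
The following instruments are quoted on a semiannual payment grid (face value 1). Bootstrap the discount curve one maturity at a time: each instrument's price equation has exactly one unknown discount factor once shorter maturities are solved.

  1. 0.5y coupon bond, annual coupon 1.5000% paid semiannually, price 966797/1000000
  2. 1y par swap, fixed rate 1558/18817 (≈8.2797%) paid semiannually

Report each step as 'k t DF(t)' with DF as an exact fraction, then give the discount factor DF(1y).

step 1 [0.5y] bond c/2=3/400: DF=(966797/1000000 − 3/400·(0))/(1+3/400) = 2399/2500 ≈ 0.959600
step 2 [1y] swap r/2=779/18817: DF=(1 − 779/18817·(0.959600))/(1+779/18817) = 9221/10000 ≈ 0.922100

1 1/2 2399/2500
2 1 9221/10000
DF(1y) = 9221/10000 ≈ 0.922100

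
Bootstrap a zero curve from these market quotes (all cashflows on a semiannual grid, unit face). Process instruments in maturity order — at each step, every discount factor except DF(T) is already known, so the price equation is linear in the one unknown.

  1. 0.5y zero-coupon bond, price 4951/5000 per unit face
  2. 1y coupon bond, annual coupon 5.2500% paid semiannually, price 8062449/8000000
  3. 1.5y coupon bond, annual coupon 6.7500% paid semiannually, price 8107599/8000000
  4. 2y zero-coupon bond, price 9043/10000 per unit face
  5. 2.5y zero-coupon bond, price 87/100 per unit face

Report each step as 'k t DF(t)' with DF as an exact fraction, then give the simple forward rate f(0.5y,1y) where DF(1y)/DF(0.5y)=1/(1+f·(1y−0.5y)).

step 1 [0.5y] zero: DF = P = 4951/5000 ≈ 0.990200
step 2 [1y] bond c/2=21/800: DF=(8062449/8000000 − 21/800·(0.990200))/(1+21/800) = 9567/10000 ≈ 0.956700
step 3 [1.5y] bond c/2=27/800: DF=(8107599/8000000 − 27/800·(0.990200+0.956700))/(1+27/800) = 573/625 ≈ 0.916800
step 4 [2y] zero: DF = P = 9043/10000 ≈ 0.904300
step 5 [2.5y] zero: DF = P = 87/100 ≈ 0.870000

1 1/2 4951/5000
2 1 9567/10000
3 3/2 573/625
4 2 9043/10000
5 5/2 87/100
f(0.5y,1y) = ((4951/5000)/(9567/10000) − 1)/(1/2) = 670/9567 ≈ 7.0032%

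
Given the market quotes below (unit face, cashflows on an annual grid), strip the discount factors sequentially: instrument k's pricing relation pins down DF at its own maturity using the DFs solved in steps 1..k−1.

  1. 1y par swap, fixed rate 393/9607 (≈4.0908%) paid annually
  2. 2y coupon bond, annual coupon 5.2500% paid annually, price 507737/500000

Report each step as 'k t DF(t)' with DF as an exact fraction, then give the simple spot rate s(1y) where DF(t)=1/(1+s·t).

step 1 [1y] swap r/1=393/9607: DF=(1 − 393/9607·(0))/(1+393/9607) = 9607/10000 ≈ 0.960700
step 2 [2y] bond c/1=21/400: DF=(507737/500000 − 21/400·(0.960700))/(1+21/400) = 9169/10000 ≈ 0.916900

1 1 9607/10000
2 2 9169/10000
s(1y) = (1/(9607/10000) − 1)/(1) = 393/9607 ≈ 4.0908%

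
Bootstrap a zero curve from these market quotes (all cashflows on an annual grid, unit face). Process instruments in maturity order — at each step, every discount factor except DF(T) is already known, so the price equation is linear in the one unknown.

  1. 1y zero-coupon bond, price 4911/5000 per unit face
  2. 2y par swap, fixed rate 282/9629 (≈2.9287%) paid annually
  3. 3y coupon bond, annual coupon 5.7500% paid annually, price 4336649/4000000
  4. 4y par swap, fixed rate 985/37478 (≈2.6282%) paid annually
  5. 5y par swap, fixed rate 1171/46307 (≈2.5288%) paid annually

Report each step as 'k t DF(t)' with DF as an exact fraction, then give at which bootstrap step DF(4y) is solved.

step 1 [1y] zero: DF = P = 4911/5000 ≈ 0.982200
step 2 [2y] swap r/1=282/9629: DF=(1 − 282/9629·(0.982200))/(1+282/9629) = 2359/2500 ≈ 0.943600
step 3 [3y] bond c/1=23/400: DF=(4336649/4000000 − 23/400·(0.982200+0.943600))/(1+23/400) = 1841/2000 ≈ 0.920500
step 4 [4y] swap r/1=985/37478: DF=(1 − 985/37478·(0.982200+0.943600+0.920500))/(1+985/37478) = 1803/2000 ≈ 0.901500
step 5 [5y] swap r/1=1171/46307: DF=(1 − 1171/46307·(0.982200+0.943600+0.920500+0.901500))/(1+1171/46307) = 8829/10000 ≈ 0.882900

1 1 4911/5000
2 2 2359/2500
3 3 1841/2000
4 4 1803/2000
5 5 8829/10000
DF(4y) is solved at step 4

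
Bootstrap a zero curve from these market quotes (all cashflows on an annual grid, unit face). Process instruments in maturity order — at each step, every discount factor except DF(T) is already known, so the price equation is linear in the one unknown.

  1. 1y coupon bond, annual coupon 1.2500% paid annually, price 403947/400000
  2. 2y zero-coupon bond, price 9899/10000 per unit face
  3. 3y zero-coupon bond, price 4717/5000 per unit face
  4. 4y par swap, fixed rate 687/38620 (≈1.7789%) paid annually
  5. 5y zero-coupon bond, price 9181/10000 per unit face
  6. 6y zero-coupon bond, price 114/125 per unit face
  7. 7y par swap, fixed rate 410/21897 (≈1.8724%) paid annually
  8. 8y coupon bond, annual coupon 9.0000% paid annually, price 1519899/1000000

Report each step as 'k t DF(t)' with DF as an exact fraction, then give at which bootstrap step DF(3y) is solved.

1 1 4987/5000
2 2 9899/10000
3 3 4717/5000
4 4 9313/10000
5 5 9181/10000
6 6 114/125
7 7 877/1000
8 8 213/250
DF(3y) is solved at step 3

step 1 [1y] bond c/1=1/80: DF=(403947/400000 − 1/80·(0))/(1+1/80) = 4987/5000 ≈ 0.997400
step 2 [2y] zero: DF = P = 9899/10000 ≈ 0.989900
step 3 [3y] zero: DF = P = 4717/5000 ≈ 0.943400
step 4 [4y] swap r/1=687/38620: DF=(1 − 687/38620·(0.997400+0.989900+0.943400))/(1+687/38620) = 9313/10000 ≈ 0.931300
step 5 [5y] zero: DF = P = 9181/10000 ≈ 0.918100
step 6 [6y] zero: DF = P = 114/125 ≈ 0.912000
step 7 [7y] swap r/1=410/21897: DF=(1 − 410/21897·(0.997400+0.989900+0.943400+0.931300+0.918100+0.912000))/(1+410/21897) = 877/1000 ≈ 0.877000
step 8 [8y] bond c/1=9/100: DF=(1519899/1000000 − 9/100·(0.997400+0.989900+0.943400+0.931300+0.918100+0.912000+0.877000))/(1+9/100) = 213/250 ≈ 0.852000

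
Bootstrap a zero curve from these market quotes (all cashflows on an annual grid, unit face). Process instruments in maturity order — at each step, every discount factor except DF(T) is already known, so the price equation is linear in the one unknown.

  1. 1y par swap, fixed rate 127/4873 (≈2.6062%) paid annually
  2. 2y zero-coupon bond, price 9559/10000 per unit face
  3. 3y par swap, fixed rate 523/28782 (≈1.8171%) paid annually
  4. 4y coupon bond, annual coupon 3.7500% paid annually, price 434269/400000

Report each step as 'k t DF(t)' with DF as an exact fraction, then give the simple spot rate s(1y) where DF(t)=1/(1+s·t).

step 1 [1y] swap r/1=127/4873: DF=(1 − 127/4873·(0))/(1+127/4873) = 4873/5000 ≈ 0.974600
step 2 [2y] zero: DF = P = 9559/10000 ≈ 0.955900
step 3 [3y] swap r/1=523/28782: DF=(1 − 523/28782·(0.974600+0.955900))/(1+523/28782) = 9477/10000 ≈ 0.947700
step 4 [4y] bond c/1=3/80: DF=(434269/400000 − 3/80·(0.974600+0.955900+0.947700))/(1+3/80) = 589/625 ≈ 0.942400

1 1 4873/5000
2 2 9559/10000
3 3 9477/10000
4 4 589/625
s(1y) = (1/(4873/5000) − 1)/(1) = 127/4873 ≈ 2.6062%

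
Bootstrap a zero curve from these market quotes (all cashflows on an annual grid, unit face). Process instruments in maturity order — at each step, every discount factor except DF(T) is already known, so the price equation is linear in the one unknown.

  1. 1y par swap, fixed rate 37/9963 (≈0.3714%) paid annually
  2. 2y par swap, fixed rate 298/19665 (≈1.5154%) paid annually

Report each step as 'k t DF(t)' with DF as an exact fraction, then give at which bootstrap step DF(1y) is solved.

step 1 [1y] swap r/1=37/9963: DF=(1 − 37/9963·(0))/(1+37/9963) = 9963/10000 ≈ 0.996300
step 2 [2y] swap r/1=298/19665: DF=(1 − 298/19665·(0.996300))/(1+298/19665) = 4851/5000 ≈ 0.970200

1 1 9963/10000
2 2 4851/5000
DF(1y) is solved at step 1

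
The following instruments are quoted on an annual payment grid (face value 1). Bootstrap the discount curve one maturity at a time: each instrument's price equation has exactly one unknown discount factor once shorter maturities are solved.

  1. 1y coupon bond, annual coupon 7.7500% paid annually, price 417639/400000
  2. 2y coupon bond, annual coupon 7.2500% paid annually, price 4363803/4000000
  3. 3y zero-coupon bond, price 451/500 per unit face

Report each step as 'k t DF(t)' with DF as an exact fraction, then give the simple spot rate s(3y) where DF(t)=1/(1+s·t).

step 1 [1y] bond c/1=31/400: DF=(417639/400000 − 31/400·(0))/(1+31/400) = 969/1000 ≈ 0.969000
step 2 [2y] bond c/1=29/400: DF=(4363803/4000000 − 29/400·(0.969000))/(1+29/400) = 9517/10000 ≈ 0.951700
step 3 [3y] zero: DF = P = 451/500 ≈ 0.902000

1 1 969/1000
2 2 9517/10000
3 3 451/500
s(3y) = (1/(451/500) − 1)/(3) = 49/1353 ≈ 3.6216%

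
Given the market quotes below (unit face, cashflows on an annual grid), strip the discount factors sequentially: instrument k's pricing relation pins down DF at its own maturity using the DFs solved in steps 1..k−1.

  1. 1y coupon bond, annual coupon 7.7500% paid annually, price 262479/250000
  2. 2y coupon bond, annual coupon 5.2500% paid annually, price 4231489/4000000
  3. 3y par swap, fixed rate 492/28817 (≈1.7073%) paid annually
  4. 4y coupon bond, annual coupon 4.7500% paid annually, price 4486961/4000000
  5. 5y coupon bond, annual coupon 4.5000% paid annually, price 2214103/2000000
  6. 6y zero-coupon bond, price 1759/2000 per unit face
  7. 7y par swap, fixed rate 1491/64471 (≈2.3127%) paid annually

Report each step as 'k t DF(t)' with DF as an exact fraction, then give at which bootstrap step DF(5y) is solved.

1 1 609/625
2 2 1913/2000
3 3 2377/2500
4 4 4701/5000
5 5 2237/2500
6 6 1759/2000
7 7 8509/10000
DF(5y) is solved at step 5

step 1 [1y] bond c/1=31/400: DF=(262479/250000 − 31/400·(0))/(1+31/400) = 609/625 ≈ 0.974400
step 2 [2y] bond c/1=21/400: DF=(4231489/4000000 − 21/400·(0.974400))/(1+21/400) = 1913/2000 ≈ 0.956500
step 3 [3y] swap r/1=492/28817: DF=(1 − 492/28817·(0.974400+0.956500))/(1+492/28817) = 2377/2500 ≈ 0.950800
step 4 [4y] bond c/1=19/400: DF=(4486961/4000000 − 19/400·(0.974400+0.956500+0.950800))/(1+19/400) = 4701/5000 ≈ 0.940200
step 5 [5y] bond c/1=9/200: DF=(2214103/2000000 − 9/200·(0.974400+0.956500+0.950800+0.940200))/(1+9/200) = 2237/2500 ≈ 0.894800
step 6 [6y] zero: DF = P = 1759/2000 ≈ 0.879500
step 7 [7y] swap r/1=1491/64471: DF=(1 − 1491/64471·(0.974400+0.956500+0.950800+0.940200+0.894800+0.879500))/(1+1491/64471) = 8509/10000 ≈ 0.850900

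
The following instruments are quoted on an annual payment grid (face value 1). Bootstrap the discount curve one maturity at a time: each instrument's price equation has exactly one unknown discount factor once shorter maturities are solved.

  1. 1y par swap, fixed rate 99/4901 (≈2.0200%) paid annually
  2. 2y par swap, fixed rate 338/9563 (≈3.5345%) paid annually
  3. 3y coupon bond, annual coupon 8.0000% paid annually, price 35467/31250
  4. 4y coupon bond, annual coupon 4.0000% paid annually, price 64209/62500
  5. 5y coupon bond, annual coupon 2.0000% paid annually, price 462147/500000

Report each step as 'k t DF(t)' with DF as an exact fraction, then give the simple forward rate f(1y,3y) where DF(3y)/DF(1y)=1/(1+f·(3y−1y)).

step 1 [1y] swap r/1=99/4901: DF=(1 − 99/4901·(0))/(1+99/4901) = 4901/5000 ≈ 0.980200
step 2 [2y] swap r/1=338/9563: DF=(1 − 338/9563·(0.980200))/(1+338/9563) = 2331/2500 ≈ 0.932400
step 3 [3y] bond c/1=2/25: DF=(35467/31250 − 2/25·(0.980200+0.932400))/(1+2/25) = 2273/2500 ≈ 0.909200
step 4 [4y] bond c/1=1/25: DF=(64209/62500 − 1/25·(0.980200+0.932400+0.909200))/(1+1/25) = 8793/10000 ≈ 0.879300
step 5 [5y] bond c/1=1/50: DF=(462147/500000 − 1/50·(0.980200+0.932400+0.909200+0.879300))/(1+1/50) = 521/625 ≈ 0.833600

1 1 4901/5000
2 2 2331/2500
3 3 2273/2500
4 4 8793/10000
5 5 521/625
f(1y,3y) = ((4901/5000)/(2273/2500) − 1)/(2) = 355/9092 ≈ 3.9045%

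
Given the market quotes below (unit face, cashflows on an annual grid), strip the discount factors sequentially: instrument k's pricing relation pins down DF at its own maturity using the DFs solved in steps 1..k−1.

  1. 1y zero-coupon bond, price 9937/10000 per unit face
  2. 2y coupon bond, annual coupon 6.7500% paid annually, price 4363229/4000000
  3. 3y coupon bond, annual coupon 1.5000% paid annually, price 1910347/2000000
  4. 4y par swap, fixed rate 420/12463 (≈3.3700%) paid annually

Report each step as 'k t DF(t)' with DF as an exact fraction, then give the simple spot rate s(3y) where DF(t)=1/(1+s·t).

1 1 9937/10000
2 2 959/1000
3 3 4561/5000
4 4 437/500
s(3y) = (1/(4561/5000) − 1)/(3) = 439/13683 ≈ 3.2084%

step 1 [1y] zero: DF = P = 9937/10000 ≈ 0.993700
step 2 [2y] bond c/1=27/400: DF=(4363229/4000000 − 27/400·(0.993700))/(1+27/400) = 959/1000 ≈ 0.959000
step 3 [3y] bond c/1=3/200: DF=(1910347/2000000 − 3/200·(0.993700+0.959000))/(1+3/200) = 4561/5000 ≈ 0.912200
step 4 [4y] swap r/1=420/12463: DF=(1 − 420/12463·(0.993700+0.959000+0.912200))/(1+420/12463) = 437/500 ≈ 0.874000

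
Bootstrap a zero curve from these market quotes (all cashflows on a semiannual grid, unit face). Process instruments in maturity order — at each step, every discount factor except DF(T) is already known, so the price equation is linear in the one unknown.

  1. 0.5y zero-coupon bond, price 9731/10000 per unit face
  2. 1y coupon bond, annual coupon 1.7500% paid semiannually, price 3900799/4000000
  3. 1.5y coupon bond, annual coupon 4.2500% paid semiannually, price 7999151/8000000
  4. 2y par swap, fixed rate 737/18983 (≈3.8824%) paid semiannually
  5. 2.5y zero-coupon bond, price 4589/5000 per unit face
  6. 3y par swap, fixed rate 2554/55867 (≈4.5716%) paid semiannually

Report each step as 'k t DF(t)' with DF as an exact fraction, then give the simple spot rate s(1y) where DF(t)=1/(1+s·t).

1 1/2 9731/10000
2 1 9583/10000
3 3/2 9389/10000
4 2 9263/10000
5 5/2 4589/5000
6 3 8723/10000
s(1y) = (1/(9583/10000) − 1)/(1) = 417/9583 ≈ 4.3515%

step 1 [0.5y] zero: DF = P = 9731/10000 ≈ 0.973100
step 2 [1y] bond c/2=7/800: DF=(3900799/4000000 − 7/800·(0.973100))/(1+7/800) = 9583/10000 ≈ 0.958300
step 3 [1.5y] bond c/2=17/800: DF=(7999151/8000000 − 17/800·(0.973100+0.958300))/(1+17/800) = 9389/10000 ≈ 0.938900
step 4 [2y] swap r/2=737/37966: DF=(1 − 737/37966·(0.973100+0.958300+0.938900))/(1+737/37966) = 9263/10000 ≈ 0.926300
step 5 [2.5y] zero: DF = P = 4589/5000 ≈ 0.917800
step 6 [3y] swap r/2=1277/55867: DF=(1 − 1277/55867·(0.973100+0.958300+0.938900+0.926300+0.917800))/(1+1277/55867) = 8723/10000 ≈ 0.872300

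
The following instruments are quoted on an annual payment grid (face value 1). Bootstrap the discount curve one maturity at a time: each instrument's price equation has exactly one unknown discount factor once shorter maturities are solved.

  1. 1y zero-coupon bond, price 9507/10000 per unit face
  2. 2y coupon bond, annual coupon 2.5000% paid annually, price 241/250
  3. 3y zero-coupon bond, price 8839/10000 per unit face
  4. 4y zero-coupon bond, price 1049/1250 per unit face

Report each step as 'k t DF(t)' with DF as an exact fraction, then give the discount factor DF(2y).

1 1 9507/10000
2 2 9173/10000
3 3 8839/10000
4 4 1049/1250
DF(2y) = 9173/10000 ≈ 0.917300

step 1 [1y] zero: DF = P = 9507/10000 ≈ 0.950700
step 2 [2y] bond c/1=1/40: DF=(241/250 − 1/40·(0.950700))/(1+1/40) = 9173/10000 ≈ 0.917300
step 3 [3y] zero: DF = P = 8839/10000 ≈ 0.883900
step 4 [4y] zero: DF = P = 1049/1250 ≈ 0.839200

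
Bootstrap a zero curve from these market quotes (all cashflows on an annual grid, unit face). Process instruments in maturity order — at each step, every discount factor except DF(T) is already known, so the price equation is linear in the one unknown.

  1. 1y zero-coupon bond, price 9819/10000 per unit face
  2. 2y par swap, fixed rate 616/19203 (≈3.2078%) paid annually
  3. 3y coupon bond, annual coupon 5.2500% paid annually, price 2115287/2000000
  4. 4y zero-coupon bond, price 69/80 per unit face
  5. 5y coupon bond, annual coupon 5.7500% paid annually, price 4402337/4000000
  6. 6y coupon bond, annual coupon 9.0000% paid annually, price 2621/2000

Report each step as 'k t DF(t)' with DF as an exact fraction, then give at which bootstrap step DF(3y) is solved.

step 1 [1y] zero: DF = P = 9819/10000 ≈ 0.981900
step 2 [2y] swap r/1=616/19203: DF=(1 − 616/19203·(0.981900))/(1+616/19203) = 1173/1250 ≈ 0.938400
step 3 [3y] bond c/1=21/400: DF=(2115287/2000000 − 21/400·(0.981900+0.938400))/(1+21/400) = 9091/10000 ≈ 0.909100
step 4 [4y] zero: DF = P = 69/80 ≈ 0.862500
step 5 [5y] bond c/1=23/400: DF=(4402337/4000000 − 23/400·(0.981900+0.938400+0.909100+0.862500))/(1+23/400) = 21/25 ≈ 0.840000
step 6 [6y] bond c/1=9/100: DF=(2621/2000 − 9/100·(0.981900+0.938400+0.909100+0.862500+0.840000))/(1+9/100) = 8281/10000 ≈ 0.828100

1 1 9819/10000
2 2 1173/1250
3 3 9091/10000
4 4 69/80
5 5 21/25
6 6 8281/10000
DF(3y) is solved at step 3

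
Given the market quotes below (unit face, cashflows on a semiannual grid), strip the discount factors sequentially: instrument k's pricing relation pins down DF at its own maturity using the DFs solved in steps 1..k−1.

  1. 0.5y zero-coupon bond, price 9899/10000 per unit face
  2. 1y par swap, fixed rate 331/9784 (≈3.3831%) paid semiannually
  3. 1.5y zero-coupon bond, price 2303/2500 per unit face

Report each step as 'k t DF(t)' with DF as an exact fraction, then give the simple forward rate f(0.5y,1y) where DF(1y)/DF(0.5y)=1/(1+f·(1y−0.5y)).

step 1 [0.5y] zero: DF = P = 9899/10000 ≈ 0.989900
step 2 [1y] swap r/2=331/19568: DF=(1 − 331/19568·(0.989900))/(1+331/19568) = 9669/10000 ≈ 0.966900
step 3 [1.5y] zero: DF = P = 2303/2500 ≈ 0.921200

1 1/2 9899/10000
2 1 9669/10000
3 3/2 2303/2500
f(0.5y,1y) = ((9899/10000)/(9669/10000) − 1)/(1/2) = 460/9669 ≈ 4.7575%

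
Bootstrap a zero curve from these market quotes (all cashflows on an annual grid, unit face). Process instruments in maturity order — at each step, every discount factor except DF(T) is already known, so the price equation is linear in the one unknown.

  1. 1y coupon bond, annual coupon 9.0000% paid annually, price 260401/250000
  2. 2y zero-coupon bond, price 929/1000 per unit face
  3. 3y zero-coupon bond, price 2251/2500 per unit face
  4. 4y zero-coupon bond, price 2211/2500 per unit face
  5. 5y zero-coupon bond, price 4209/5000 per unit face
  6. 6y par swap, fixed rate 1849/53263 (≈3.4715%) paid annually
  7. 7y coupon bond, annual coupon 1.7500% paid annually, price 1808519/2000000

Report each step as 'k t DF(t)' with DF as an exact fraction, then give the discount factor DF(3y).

step 1 [1y] bond c/1=9/100: DF=(260401/250000 − 9/100·(0))/(1+9/100) = 2389/2500 ≈ 0.955600
step 2 [2y] zero: DF = P = 929/1000 ≈ 0.929000
step 3 [3y] zero: DF = P = 2251/2500 ≈ 0.900400
step 4 [4y] zero: DF = P = 2211/2500 ≈ 0.884400
step 5 [5y] zero: DF = P = 4209/5000 ≈ 0.841800
step 6 [6y] swap r/1=1849/53263: DF=(1 − 1849/53263·(0.955600+0.929000+0.900400+0.884400+0.841800))/(1+1849/53263) = 8151/10000 ≈ 0.815100
step 7 [7y] bond c/1=7/400: DF=(1808519/2000000 − 7/400·(0.955600+0.929000+0.900400+0.884400+0.841800+0.815100))/(1+7/400) = 7971/10000 ≈ 0.797100

1 1 2389/2500
2 2 929/1000
3 3 2251/2500
4 4 2211/2500
5 5 4209/5000
6 6 8151/10000
7 7 7971/10000
DF(3y) = 2251/2500 ≈ 0.900400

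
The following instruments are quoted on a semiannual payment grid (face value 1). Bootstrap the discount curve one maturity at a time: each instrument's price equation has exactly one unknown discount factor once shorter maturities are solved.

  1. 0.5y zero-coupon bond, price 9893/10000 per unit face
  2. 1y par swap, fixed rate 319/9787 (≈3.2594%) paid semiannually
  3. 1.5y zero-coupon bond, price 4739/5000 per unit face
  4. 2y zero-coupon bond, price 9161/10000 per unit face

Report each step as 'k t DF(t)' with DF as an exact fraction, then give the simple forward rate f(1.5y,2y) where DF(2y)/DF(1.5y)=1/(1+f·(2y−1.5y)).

1 1/2 9893/10000
2 1 9681/10000
3 3/2 4739/5000
4 2 9161/10000
f(1.5y,2y) = ((4739/5000)/(9161/10000) − 1)/(1/2) = 634/9161 ≈ 6.9206%

step 1 [0.5y] zero: DF = P = 9893/10000 ≈ 0.989300
step 2 [1y] swap r/2=319/19574: DF=(1 − 319/19574·(0.989300))/(1+319/19574) = 9681/10000 ≈ 0.968100
step 3 [1.5y] zero: DF = P = 4739/5000 ≈ 0.947800
step 4 [2y] zero: DF = P = 9161/10000 ≈ 0.916100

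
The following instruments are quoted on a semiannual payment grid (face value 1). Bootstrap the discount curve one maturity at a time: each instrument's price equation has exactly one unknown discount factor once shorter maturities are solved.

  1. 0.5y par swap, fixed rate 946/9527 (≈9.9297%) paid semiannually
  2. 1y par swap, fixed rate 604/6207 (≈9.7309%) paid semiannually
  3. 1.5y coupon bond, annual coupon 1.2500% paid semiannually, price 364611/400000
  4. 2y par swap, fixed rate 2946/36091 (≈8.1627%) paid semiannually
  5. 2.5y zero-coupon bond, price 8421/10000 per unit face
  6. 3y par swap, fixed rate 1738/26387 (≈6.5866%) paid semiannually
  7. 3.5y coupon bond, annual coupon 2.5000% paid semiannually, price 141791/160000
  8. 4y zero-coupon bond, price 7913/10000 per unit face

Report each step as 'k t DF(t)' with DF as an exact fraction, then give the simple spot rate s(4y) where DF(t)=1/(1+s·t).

step 1 [0.5y] swap r/2=473/9527: DF=(1 − 473/9527·(0))/(1+473/9527) = 9527/10000 ≈ 0.952700
step 2 [1y] swap r/2=302/6207: DF=(1 − 302/6207·(0.952700))/(1+302/6207) = 4547/5000 ≈ 0.909400
step 3 [1.5y] bond c/2=1/160: DF=(364611/400000 − 1/160·(0.952700+0.909400))/(1+1/160) = 8943/10000 ≈ 0.894300
step 4 [2y] swap r/2=1473/36091: DF=(1 − 1473/36091·(0.952700+0.909400+0.894300))/(1+1473/36091) = 8527/10000 ≈ 0.852700
step 5 [2.5y] zero: DF = P = 8421/10000 ≈ 0.842100
step 6 [3y] swap r/2=869/26387: DF=(1 − 869/26387·(0.952700+0.909400+0.894300+0.852700+0.842100))/(1+869/26387) = 4131/5000 ≈ 0.826200
step 7 [3.5y] bond c/2=1/80: DF=(141791/160000 − 1/80·(0.952700+0.909400+0.894300+0.852700+0.842100+0.826200))/(1+1/80) = 8101/10000 ≈ 0.810100
step 8 [4y] zero: DF = P = 7913/10000 ≈ 0.791300

1 1/2 9527/10000
2 1 4547/5000
3 3/2 8943/10000
4 2 8527/10000
5 5/2 8421/10000
6 3 4131/5000
7 7/2 8101/10000
8 4 7913/10000
s(4y) = (1/(7913/10000) − 1)/(4) = 2087/31652 ≈ 6.5936%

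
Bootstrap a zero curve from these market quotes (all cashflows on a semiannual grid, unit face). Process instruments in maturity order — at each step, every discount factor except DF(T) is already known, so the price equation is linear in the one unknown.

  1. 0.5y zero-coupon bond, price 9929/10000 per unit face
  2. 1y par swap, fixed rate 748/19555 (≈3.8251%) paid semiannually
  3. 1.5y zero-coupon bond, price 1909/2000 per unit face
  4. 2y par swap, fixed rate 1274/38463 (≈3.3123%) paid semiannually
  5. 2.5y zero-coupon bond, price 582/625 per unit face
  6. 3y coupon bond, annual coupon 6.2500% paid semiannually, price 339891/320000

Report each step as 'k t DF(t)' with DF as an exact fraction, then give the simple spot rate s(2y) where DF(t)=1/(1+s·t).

step 1 [0.5y] zero: DF = P = 9929/10000 ≈ 0.992900
step 2 [1y] swap r/2=374/19555: DF=(1 − 374/19555·(0.992900))/(1+374/19555) = 4813/5000 ≈ 0.962600
step 3 [1.5y] zero: DF = P = 1909/2000 ≈ 0.954500
step 4 [2y] swap r/2=637/38463: DF=(1 − 637/38463·(0.992900+0.962600+0.954500))/(1+637/38463) = 9363/10000 ≈ 0.936300
step 5 [2.5y] zero: DF = P = 582/625 ≈ 0.931200
step 6 [3y] bond c/2=1/32: DF=(339891/320000 − 1/32·(0.992900+0.962600+0.954500+0.936300+0.931200))/(1+1/32) = 2213/2500 ≈ 0.885200

1 1/2 9929/10000
2 1 4813/5000
3 3/2 1909/2000
4 2 9363/10000
5 5/2 582/625
6 3 2213/2500
s(2y) = (1/(9363/10000) − 1)/(2) = 637/18726 ≈ 3.4017%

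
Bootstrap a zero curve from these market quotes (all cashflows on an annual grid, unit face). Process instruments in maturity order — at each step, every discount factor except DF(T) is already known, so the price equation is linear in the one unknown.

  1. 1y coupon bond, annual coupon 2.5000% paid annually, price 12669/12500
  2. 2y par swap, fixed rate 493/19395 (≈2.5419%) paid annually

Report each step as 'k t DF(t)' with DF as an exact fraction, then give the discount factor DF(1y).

step 1 [1y] bond c/1=1/40: DF=(12669/12500 − 1/40·(0))/(1+1/40) = 618/625 ≈ 0.988800
step 2 [2y] swap r/1=493/19395: DF=(1 − 493/19395·(0.988800))/(1+493/19395) = 9507/10000 ≈ 0.950700

1 1 618/625
2 2 9507/10000
DF(1y) = 618/625 ≈ 0.988800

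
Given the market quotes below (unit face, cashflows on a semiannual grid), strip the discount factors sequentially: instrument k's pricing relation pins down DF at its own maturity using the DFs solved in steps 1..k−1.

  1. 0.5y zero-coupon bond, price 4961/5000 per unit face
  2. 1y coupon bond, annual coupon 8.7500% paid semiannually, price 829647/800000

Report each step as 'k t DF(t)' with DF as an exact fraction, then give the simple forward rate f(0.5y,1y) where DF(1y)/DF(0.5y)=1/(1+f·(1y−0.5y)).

step 1 [0.5y] zero: DF = P = 4961/5000 ≈ 0.992200
step 2 [1y] bond c/2=7/160: DF=(829647/800000 − 7/160·(0.992200))/(1+7/160) = 119/125 ≈ 0.952000

1 1/2 4961/5000
2 1 119/125
f(0.5y,1y) = ((4961/5000)/(119/125) − 1)/(1/2) = 201/2380 ≈ 8.4454%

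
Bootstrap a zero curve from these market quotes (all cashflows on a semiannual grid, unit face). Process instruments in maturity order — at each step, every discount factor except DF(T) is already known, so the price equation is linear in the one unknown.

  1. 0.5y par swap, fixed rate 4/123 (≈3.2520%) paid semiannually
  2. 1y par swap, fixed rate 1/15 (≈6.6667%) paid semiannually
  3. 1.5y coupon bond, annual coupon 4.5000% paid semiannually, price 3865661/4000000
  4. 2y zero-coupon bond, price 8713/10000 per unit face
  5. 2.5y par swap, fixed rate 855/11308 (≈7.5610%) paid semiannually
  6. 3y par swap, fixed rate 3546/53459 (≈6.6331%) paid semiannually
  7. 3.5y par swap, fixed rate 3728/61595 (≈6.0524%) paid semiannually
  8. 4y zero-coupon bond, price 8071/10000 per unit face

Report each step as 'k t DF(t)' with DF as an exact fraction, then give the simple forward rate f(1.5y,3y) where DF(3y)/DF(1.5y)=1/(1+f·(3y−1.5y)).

step 1 [0.5y] swap r/2=2/123: DF=(1 − 2/123·(0))/(1+2/123) = 123/125 ≈ 0.984000
step 2 [1y] swap r/2=1/30: DF=(1 − 1/30·(0.984000))/(1+1/30) = 117/125 ≈ 0.936000
step 3 [1.5y] bond c/2=9/400: DF=(3865661/4000000 − 9/400·(0.984000+0.936000))/(1+9/400) = 9029/10000 ≈ 0.902900
step 4 [2y] zero: DF = P = 8713/10000 ≈ 0.871300
step 5 [2.5y] swap r/2=855/22616: DF=(1 − 855/22616·(0.984000+0.936000+0.902900+0.871300))/(1+855/22616) = 829/1000 ≈ 0.829000
step 6 [3y] swap r/2=1773/53459: DF=(1 − 1773/53459·(0.984000+0.936000+0.902900+0.871300+0.829000))/(1+1773/53459) = 8227/10000 ≈ 0.822700
step 7 [3.5y] swap r/2=1864/61595: DF=(1 − 1864/61595·(0.984000+0.936000+0.902900+0.871300+0.829000+0.822700))/(1+1864/61595) = 1017/1250 ≈ 0.813600
step 8 [4y] zero: DF = P = 8071/10000 ≈ 0.807100

1 1/2 123/125
2 1 117/125
3 3/2 9029/10000
4 2 8713/10000
5 5/2 829/1000
6 3 8227/10000
7 7/2 1017/1250
8 4 8071/10000
f(1.5y,3y) = ((9029/10000)/(8227/10000) − 1)/(3/2) = 1604/24681 ≈ 6.4989%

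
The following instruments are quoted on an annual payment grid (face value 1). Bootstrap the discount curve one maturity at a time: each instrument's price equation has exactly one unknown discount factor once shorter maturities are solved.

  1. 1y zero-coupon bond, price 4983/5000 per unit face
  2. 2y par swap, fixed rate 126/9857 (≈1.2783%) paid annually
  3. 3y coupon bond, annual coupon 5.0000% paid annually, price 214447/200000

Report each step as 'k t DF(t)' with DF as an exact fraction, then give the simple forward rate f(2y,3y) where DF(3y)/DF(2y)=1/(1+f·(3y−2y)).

1 1 4983/5000
2 2 2437/2500
3 3 9273/10000
f(2y,3y) = ((2437/2500)/(9273/10000) − 1)/(1) = 475/9273 ≈ 5.1224%

step 1 [1y] zero: DF = P = 4983/5000 ≈ 0.996600
step 2 [2y] swap r/1=126/9857: DF=(1 − 126/9857·(0.996600))/(1+126/9857) = 2437/2500 ≈ 0.974800
step 3 [3y] bond c/1=1/20: DF=(214447/200000 − 1/20·(0.996600+0.974800))/(1+1/20) = 9273/10000 ≈ 0.927300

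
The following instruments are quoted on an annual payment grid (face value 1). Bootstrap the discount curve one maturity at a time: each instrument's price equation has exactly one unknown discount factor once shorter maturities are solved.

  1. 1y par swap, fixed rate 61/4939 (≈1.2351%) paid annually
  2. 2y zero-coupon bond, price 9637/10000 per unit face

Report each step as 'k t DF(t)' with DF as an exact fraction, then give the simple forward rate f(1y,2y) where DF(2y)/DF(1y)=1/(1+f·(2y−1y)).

1 1 4939/5000
2 2 9637/10000
f(1y,2y) = ((4939/5000)/(9637/10000) − 1)/(1) = 241/9637 ≈ 2.5008%

step 1 [1y] swap r/1=61/4939: DF=(1 − 61/4939·(0))/(1+61/4939) = 4939/5000 ≈ 0.987800
step 2 [2y] zero: DF = P = 9637/10000 ≈ 0.963700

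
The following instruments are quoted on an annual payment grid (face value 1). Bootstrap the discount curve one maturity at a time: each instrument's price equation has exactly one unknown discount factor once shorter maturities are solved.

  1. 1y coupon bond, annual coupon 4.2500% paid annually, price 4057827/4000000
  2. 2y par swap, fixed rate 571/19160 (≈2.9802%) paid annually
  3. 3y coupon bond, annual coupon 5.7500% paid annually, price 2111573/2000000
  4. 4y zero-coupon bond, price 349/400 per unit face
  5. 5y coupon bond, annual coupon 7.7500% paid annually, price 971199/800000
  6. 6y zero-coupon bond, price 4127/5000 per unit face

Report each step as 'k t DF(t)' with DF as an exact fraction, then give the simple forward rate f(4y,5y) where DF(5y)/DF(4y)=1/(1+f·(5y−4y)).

1 1 9731/10000
2 2 9429/10000
3 3 4471/5000
4 4 349/400
5 5 4309/5000
6 6 4127/5000
f(4y,5y) = ((349/400)/(4309/5000) − 1)/(1) = 107/8618 ≈ 1.2416%

step 1 [1y] bond c/1=17/400: DF=(4057827/4000000 − 17/400·(0))/(1+17/400) = 9731/10000 ≈ 0.973100
step 2 [2y] swap r/1=571/19160: DF=(1 − 571/19160·(0.973100))/(1+571/19160) = 9429/10000 ≈ 0.942900
step 3 [3y] bond c/1=23/400: DF=(2111573/2000000 − 23/400·(0.973100+0.942900))/(1+23/400) = 4471/5000 ≈ 0.894200
step 4 [4y] zero: DF = P = 349/400 ≈ 0.872500
step 5 [5y] bond c/1=31/400: DF=(971199/800000 − 31/400·(0.973100+0.942900+0.894200+0.872500))/(1+31/400) = 4309/5000 ≈ 0.861800
step 6 [6y] zero: DF = P = 4127/5000 ≈ 0.825400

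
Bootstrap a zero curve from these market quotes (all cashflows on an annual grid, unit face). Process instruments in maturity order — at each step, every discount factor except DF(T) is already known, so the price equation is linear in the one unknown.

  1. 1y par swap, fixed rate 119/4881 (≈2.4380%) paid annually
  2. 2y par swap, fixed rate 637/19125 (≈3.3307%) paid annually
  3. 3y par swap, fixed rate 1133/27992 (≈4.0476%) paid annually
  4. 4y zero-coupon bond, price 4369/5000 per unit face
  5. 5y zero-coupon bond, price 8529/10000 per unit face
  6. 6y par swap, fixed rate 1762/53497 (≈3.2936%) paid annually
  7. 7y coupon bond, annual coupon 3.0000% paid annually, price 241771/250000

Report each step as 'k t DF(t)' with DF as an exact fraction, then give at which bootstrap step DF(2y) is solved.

1 1 4881/5000
2 2 9363/10000
3 3 8867/10000
4 4 4369/5000
5 5 8529/10000
6 6 4119/5000
7 7 7831/10000
DF(2y) is solved at step 2

step 1 [1y] swap r/1=119/4881: DF=(1 − 119/4881·(0))/(1+119/4881) = 4881/5000 ≈ 0.976200
step 2 [2y] swap r/1=637/19125: DF=(1 − 637/19125·(0.976200))/(1+637/19125) = 9363/10000 ≈ 0.936300
step 3 [3y] swap r/1=1133/27992: DF=(1 − 1133/27992·(0.976200+0.936300))/(1+1133/27992) = 8867/10000 ≈ 0.886700
step 4 [4y] zero: DF = P = 4369/5000 ≈ 0.873800
step 5 [5y] zero: DF = P = 8529/10000 ≈ 0.852900
step 6 [6y] swap r/1=1762/53497: DF=(1 − 1762/53497·(0.976200+0.936300+0.886700+0.873800+0.852900))/(1+1762/53497) = 4119/5000 ≈ 0.823800
step 7 [7y] bond c/1=3/100: DF=(241771/250000 − 3/100·(0.976200+0.936300+0.886700+0.873800+0.852900+0.823800))/(1+3/100) = 7831/10000 ≈ 0.783100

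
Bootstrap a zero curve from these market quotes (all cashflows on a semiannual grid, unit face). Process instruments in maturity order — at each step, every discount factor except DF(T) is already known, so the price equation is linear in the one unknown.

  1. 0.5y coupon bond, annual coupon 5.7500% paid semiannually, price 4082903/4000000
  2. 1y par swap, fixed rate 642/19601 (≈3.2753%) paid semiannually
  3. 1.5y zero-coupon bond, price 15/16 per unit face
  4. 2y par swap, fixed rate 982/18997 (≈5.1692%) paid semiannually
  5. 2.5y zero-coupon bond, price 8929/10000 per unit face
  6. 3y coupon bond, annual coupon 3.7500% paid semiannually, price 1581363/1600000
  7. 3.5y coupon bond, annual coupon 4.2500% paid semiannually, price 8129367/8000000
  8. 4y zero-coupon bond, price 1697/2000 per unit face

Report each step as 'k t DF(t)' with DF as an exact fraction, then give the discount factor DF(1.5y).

step 1 [0.5y] bond c/2=23/800: DF=(4082903/4000000 − 23/800·(0))/(1+23/800) = 4961/5000 ≈ 0.992200
step 2 [1y] swap r/2=321/19601: DF=(1 − 321/19601·(0.992200))/(1+321/19601) = 9679/10000 ≈ 0.967900
step 3 [1.5y] zero: DF = P = 15/16 ≈ 0.937500
step 4 [2y] swap r/2=491/18997: DF=(1 − 491/18997·(0.992200+0.967900+0.937500))/(1+491/18997) = 4509/5000 ≈ 0.901800
step 5 [2.5y] zero: DF = P = 8929/10000 ≈ 0.892900
step 6 [3y] bond c/2=3/160: DF=(1581363/1600000 − 3/160·(0.992200+0.967900+0.937500+0.901800+0.892900))/(1+3/160) = 4419/5000 ≈ 0.883800
step 7 [3.5y] bond c/2=17/800: DF=(8129367/8000000 − 17/800·(0.992200+0.967900+0.937500+0.901800+0.892900+0.883800))/(1+17/800) = 879/1000 ≈ 0.879000
step 8 [4y] zero: DF = P = 1697/2000 ≈ 0.848500

1 1/2 4961/5000
2 1 9679/10000
3 3/2 15/16
4 2 4509/5000
5 5/2 8929/10000
6 3 4419/5000
7 7/2 879/1000
8 4 1697/2000
DF(1.5y) = 15/16 ≈ 0.937500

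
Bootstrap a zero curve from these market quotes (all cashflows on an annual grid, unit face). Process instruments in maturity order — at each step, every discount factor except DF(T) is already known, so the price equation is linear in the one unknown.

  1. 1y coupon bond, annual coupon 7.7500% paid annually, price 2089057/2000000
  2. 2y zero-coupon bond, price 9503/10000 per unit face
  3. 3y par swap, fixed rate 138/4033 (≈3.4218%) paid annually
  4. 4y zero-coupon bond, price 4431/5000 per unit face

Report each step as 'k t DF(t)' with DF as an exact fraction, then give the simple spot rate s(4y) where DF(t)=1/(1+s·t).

step 1 [1y] bond c/1=31/400: DF=(2089057/2000000 − 31/400·(0))/(1+31/400) = 4847/5000 ≈ 0.969400
step 2 [2y] zero: DF = P = 9503/10000 ≈ 0.950300
step 3 [3y] swap r/1=138/4033: DF=(1 − 138/4033·(0.969400+0.950300))/(1+138/4033) = 4517/5000 ≈ 0.903400
step 4 [4y] zero: DF = P = 4431/5000 ≈ 0.886200

1 1 4847/5000
2 2 9503/10000
3 3 4517/5000
4 4 4431/5000
s(4y) = (1/(4431/5000) − 1)/(4) = 569/17724 ≈ 3.2103%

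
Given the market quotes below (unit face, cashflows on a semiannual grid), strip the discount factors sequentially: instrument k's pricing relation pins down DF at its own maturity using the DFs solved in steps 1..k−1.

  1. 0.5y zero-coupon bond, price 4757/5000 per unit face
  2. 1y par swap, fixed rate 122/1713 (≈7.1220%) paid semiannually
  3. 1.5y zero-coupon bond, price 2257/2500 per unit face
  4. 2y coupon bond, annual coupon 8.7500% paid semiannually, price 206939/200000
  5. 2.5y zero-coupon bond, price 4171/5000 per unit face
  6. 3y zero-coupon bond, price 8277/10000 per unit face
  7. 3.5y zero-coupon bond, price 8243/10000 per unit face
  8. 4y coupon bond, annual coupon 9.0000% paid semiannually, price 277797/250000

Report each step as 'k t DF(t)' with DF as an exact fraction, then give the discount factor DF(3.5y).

1 1/2 4757/5000
2 1 9329/10000
3 3/2 2257/2500
4 2 1749/2000
5 5/2 4171/5000
6 3 8277/10000
7 7/2 8243/10000
8 4 3993/5000
DF(3.5y) = 8243/10000 ≈ 0.824300

step 1 [0.5y] zero: DF = P = 4757/5000 ≈ 0.951400
step 2 [1y] swap r/2=61/1713: DF=(1 − 61/1713·(0.951400))/(1+61/1713) = 9329/10000 ≈ 0.932900
step 3 [1.5y] zero: DF = P = 2257/2500 ≈ 0.902800
step 4 [2y] bond c/2=7/160: DF=(206939/200000 − 7/160·(0.951400+0.932900+0.902800))/(1+7/160) = 1749/2000 ≈ 0.874500
step 5 [2.5y] zero: DF = P = 4171/5000 ≈ 0.834200
step 6 [3y] zero: DF = P = 8277/10000 ≈ 0.827700
step 7 [3.5y] zero: DF = P = 8243/10000 ≈ 0.824300
step 8 [4y] bond c/2=9/200: DF=(277797/250000 − 9/200·(0.951400+0.932900+0.902800+0.874500+0.834200+0.827700+0.824300))/(1+9/200) = 3993/5000 ≈ 0.798600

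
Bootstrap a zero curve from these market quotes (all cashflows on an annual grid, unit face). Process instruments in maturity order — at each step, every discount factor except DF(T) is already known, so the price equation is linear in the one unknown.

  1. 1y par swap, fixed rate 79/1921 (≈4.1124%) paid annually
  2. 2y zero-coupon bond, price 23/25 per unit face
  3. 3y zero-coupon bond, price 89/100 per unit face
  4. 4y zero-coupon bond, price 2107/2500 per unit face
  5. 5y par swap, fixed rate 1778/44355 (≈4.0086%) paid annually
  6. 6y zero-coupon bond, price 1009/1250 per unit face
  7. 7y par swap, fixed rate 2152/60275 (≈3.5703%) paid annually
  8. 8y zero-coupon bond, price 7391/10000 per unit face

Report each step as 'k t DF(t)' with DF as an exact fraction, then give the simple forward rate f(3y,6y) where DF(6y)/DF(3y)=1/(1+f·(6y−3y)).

step 1 [1y] swap r/1=79/1921: DF=(1 − 79/1921·(0))/(1+79/1921) = 1921/2000 ≈ 0.960500
step 2 [2y] zero: DF = P = 23/25 ≈ 0.920000
step 3 [3y] zero: DF = P = 89/100 ≈ 0.890000
step 4 [4y] zero: DF = P = 2107/2500 ≈ 0.842800
step 5 [5y] swap r/1=1778/44355: DF=(1 − 1778/44355·(0.960500+0.920000+0.890000+0.842800))/(1+1778/44355) = 4111/5000 ≈ 0.822200
step 6 [6y] zero: DF = P = 1009/1250 ≈ 0.807200
step 7 [7y] swap r/1=2152/60275: DF=(1 − 2152/60275·(0.960500+0.920000+0.890000+0.842800+0.822200+0.807200))/(1+2152/60275) = 981/1250 ≈ 0.784800
step 8 [8y] zero: DF = P = 7391/10000 ≈ 0.739100

1 1 1921/2000
2 2 23/25
3 3 89/100
4 4 2107/2500
5 5 4111/5000
6 6 1009/1250
7 7 981/1250
8 8 7391/10000
f(3y,6y) = ((89/100)/(1009/1250) − 1)/(3) = 69/2018 ≈ 3.4192%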